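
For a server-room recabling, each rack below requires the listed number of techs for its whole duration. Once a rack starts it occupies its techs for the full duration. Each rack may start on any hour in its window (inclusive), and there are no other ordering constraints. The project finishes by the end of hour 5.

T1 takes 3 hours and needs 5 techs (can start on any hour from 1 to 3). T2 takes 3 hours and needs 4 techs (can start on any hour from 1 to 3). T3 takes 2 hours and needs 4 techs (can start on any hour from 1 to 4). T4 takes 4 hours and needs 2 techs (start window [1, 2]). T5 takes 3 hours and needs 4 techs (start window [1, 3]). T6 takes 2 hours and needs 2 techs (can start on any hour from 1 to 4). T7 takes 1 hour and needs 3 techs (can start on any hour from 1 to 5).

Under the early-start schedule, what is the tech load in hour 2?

21

At early start, hour 2 has: T1, T2, T3, T4, T5, T6.
Demand: 5 + 4 + 4 + 2 + 4 + 2 = 21.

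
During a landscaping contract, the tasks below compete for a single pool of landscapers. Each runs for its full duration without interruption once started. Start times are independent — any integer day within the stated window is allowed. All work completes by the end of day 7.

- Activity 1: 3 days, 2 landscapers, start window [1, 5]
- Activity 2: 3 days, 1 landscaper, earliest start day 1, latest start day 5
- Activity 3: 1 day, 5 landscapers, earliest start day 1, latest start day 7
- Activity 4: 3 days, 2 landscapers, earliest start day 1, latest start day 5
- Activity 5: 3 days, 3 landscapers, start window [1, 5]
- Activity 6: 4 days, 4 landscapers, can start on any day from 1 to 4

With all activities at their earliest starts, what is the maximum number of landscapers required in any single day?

Early-start schedule: Activity 1@1, Activity 2@1, Activity 3@1, Activity 4@1, Activity 5@1, Activity 6@1.
Load per day: day 1: 17, day 2: 12, day 3: 12, day 4: 4, day 5: 0, day 6: 0, day 7: 0.
Peak is 17.

17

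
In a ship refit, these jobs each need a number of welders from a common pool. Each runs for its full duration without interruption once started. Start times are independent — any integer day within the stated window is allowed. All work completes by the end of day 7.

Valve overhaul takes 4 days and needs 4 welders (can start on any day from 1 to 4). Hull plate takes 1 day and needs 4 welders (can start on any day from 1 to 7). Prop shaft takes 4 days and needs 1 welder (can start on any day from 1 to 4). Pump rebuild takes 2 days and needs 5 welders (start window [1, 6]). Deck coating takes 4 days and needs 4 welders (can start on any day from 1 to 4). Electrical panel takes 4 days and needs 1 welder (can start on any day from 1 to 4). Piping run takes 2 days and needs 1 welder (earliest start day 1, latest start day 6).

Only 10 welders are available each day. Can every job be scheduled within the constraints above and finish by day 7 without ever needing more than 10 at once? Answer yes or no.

Schedule Valve overhaul@1, Hull plate@1, Prop shaft@1, Pump rebuild@2, Deck coating@4, Electrical panel@4, Piping run@5: d1:9  d2:10  d3:10  d4:10  d5:6  d6:6  d7:5 — peak 10 ≤ 10.

yes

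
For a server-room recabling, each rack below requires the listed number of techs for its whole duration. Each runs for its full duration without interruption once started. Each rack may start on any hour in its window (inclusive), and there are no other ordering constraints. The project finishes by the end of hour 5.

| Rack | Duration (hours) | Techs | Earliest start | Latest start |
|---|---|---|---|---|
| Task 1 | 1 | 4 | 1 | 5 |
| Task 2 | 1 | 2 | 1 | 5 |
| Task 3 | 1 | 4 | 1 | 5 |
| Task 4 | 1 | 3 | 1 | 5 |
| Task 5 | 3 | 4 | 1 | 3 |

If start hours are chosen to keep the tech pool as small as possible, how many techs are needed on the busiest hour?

Early-start (Task 1@1, Task 2@1, Task 3@1, Task 4@1, Task 5@1) gives peak 17: h1:17  h2:4  h3:4  h4:0  h5:0.
Shift Task 3→2, Task 4→2, Task 5→3.
Schedule Task 1@1, Task 2@1, Task 3@2, Task 4@2, Task 5@3: h1:6  h2:7  h3:4  h4:4  h5:4 — peak 7.

7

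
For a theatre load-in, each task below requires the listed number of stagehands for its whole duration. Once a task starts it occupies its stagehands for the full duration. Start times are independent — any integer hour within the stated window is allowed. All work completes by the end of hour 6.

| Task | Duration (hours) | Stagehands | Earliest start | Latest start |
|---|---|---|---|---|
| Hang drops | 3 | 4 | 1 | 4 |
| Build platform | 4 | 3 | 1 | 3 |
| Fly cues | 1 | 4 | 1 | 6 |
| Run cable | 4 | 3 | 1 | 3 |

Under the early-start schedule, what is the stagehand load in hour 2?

At early start, hour 2 has: Hang drops, Build platform, Run cable.
Demand: 4 + 3 + 3 = 10.

10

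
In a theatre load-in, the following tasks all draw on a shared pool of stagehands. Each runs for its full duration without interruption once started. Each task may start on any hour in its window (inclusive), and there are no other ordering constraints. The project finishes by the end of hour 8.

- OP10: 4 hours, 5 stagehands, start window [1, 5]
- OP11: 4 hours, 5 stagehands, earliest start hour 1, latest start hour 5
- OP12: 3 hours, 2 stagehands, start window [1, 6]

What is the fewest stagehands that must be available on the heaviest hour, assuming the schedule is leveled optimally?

Early-start (OP10@1, OP11@1, OP12@1) gives peak 12: h1:12  h2:12  h3:12  h4:10  h5:0  h6:0  h7:0  h8:0.
Shift OP11→5.
Schedule OP10@1, OP11@5, OP12@1: h1:7  h2:7  h3:7  h4:5  h5:5  h6:5  h7:5  h8:5 — peak 7.

7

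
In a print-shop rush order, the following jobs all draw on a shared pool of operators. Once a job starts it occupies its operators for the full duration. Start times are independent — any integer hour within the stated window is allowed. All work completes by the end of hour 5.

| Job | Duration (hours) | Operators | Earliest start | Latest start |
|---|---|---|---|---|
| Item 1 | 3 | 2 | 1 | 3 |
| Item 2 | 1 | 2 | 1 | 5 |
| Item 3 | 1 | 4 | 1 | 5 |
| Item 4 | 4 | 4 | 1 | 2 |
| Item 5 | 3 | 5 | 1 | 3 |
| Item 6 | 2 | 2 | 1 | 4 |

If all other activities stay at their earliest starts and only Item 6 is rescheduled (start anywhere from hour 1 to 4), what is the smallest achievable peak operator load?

17

Item 6@1: h1:19  h2:13  h3:11  h4:4  h5:0 → peak 19
Item 6@2: h1:17  h2:13  h3:13  h4:4  h5:0 → peak 17
Item 6@3: h1:17  h2:11  h3:13  h4:6  h5:0 → peak 17
Item 6@4: h1:17  h2:11  h3:11  h4:6  h5:2 → peak 17
Best is Item 6@2, peak 17.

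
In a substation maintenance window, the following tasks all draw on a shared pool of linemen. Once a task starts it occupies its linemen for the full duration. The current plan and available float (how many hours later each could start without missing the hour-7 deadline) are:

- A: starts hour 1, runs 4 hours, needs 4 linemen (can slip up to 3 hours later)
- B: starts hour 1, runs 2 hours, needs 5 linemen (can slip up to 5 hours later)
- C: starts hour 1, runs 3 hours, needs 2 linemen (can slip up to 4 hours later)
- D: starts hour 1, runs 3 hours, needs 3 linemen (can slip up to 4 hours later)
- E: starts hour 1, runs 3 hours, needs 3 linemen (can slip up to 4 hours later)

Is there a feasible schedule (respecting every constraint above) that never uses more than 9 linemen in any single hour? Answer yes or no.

Schedule A@1, B@1, C@3, D@3, E@5: h1:9  h2:9  h3:9  h4:9  h5:8  h6:3  h7:3 — peak 9 ≤ 9.

yes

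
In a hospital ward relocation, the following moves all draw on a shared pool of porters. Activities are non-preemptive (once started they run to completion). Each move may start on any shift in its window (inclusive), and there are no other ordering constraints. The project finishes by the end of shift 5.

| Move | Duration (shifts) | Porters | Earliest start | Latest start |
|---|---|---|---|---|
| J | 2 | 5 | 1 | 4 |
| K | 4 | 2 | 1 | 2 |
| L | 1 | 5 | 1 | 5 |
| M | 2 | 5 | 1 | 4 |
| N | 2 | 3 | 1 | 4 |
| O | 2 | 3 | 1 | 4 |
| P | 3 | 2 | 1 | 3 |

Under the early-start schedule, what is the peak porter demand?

Early-start schedule: J@1, K@1, L@1, M@1, N@1, O@1, P@1.
Load per shift: shift 1: 25, shift 2: 20, shift 3: 4, shift 4: 2, shift 5: 0.
Peak is 25.

25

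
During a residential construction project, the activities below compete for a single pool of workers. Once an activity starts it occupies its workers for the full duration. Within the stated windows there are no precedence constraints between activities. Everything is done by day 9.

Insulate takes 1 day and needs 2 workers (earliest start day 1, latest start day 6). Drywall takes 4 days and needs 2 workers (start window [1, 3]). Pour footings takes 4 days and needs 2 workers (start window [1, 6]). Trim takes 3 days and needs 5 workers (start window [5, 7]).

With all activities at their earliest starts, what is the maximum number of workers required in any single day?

Early-start schedule: Insulate@1, Drywall@1, Pour footings@1, Trim@5.
Load per day: day 1: 6, day 2: 4, day 3: 4, day 4: 4, day 5: 5, day 6: 5, day 7: 5, day 8: 0, day 9: 0.
Peak is 6.

6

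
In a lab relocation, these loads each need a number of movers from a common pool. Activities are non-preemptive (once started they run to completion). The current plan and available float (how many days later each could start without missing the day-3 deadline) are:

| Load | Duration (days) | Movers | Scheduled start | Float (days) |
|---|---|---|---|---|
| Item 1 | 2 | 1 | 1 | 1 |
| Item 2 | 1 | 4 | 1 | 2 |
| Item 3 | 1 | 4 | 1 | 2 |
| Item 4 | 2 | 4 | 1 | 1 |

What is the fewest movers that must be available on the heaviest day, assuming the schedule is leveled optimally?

Early-start (Item 1@1, Item 2@1, Item 3@1, Item 4@1) gives peak 13: d1:13  d2:5  d3:0.
Shift Item 3→3, Item 4→2.
Schedule Item 1@1, Item 2@1, Item 3@3, Item 4@2: d1:5  d2:5  d3:8 — peak 8.

8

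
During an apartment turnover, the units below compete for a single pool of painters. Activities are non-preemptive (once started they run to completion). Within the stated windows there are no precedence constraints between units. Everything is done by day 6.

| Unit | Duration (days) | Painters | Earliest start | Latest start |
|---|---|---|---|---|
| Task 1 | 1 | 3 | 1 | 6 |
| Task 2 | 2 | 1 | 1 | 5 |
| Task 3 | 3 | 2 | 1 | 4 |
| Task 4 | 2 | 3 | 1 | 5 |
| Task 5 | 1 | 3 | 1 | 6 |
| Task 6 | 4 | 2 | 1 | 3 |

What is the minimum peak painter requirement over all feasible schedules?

5

Early-start (Task 1@1, Task 2@1, Task 3@1, Task 4@1, Task 5@1, Task 6@1) gives peak 14: d1:14  d2:8  d3:4  d4:2  d5:0  d6:0.
Shift Task 2→2, Task 4→4, Task 5→6, Task 6→2.
Schedule Task 1@1, Task 2@2, Task 3@1, Task 4@4, Task 5@6, Task 6@2: d1:5  d2:5  d3:5  d4:5  d5:5  d6:3 — peak 5.
Total painter-days = 28 over 6 days ⇒ peak ≥ ⌈28/6⌉ = 5, so 5 is optimal.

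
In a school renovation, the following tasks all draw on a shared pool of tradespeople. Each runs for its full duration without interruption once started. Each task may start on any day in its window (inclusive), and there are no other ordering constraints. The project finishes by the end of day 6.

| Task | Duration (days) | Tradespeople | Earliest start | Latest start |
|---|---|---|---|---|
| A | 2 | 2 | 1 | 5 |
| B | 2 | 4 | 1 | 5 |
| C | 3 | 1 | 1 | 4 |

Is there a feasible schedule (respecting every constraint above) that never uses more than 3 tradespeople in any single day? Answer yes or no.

no

The minimum achievable peak is 4; 3 < 4, so no feasible schedule stays within the cap.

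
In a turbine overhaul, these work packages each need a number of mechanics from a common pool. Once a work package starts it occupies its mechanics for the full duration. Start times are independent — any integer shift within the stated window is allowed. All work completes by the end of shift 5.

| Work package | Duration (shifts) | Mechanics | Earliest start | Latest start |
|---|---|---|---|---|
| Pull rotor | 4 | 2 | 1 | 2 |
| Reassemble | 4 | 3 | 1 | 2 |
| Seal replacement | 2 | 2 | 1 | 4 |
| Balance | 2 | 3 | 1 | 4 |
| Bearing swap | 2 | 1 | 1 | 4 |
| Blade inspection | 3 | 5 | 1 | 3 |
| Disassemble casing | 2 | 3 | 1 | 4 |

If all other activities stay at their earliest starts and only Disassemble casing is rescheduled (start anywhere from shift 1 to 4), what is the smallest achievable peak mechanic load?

Disassemble casing@1: s1:19  s2:19  s3:10  s4:5  s5:0 → peak 19
Disassemble casing@2: s1:16  s2:19  s3:13  s4:5  s5:0 → peak 19
Disassemble casing@3: s1:16  s2:16  s3:13  s4:8  s5:0 → peak 16
Disassemble casing@4: s1:16  s2:16  s3:10  s4:8  s5:3 → peak 16
Best is Disassemble casing@3, peak 16.

16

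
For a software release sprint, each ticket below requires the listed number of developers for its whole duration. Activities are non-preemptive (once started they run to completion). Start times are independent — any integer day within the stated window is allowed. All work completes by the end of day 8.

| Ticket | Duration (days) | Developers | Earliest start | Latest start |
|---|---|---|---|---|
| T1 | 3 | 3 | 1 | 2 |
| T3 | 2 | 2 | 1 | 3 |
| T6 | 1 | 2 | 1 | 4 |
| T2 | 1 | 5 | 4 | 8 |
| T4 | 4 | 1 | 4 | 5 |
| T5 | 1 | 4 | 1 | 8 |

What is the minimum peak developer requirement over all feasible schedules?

5

Early-start (T1@1, T3@1, T6@1, T2@4, T4@4, T5@1) gives peak 11: d1:11  d2:5  d3:3  d4:6  d5:1  d6:1  d7:1  d8:0.
Shift T6→3, T4→5, T5→5.
Schedule T1@1, T3@1, T6@3, T2@4, T4@5, T5@5: d1:5  d2:5  d3:5  d4:5  d5:5  d6:1  d7:1  d8:1 — peak 5.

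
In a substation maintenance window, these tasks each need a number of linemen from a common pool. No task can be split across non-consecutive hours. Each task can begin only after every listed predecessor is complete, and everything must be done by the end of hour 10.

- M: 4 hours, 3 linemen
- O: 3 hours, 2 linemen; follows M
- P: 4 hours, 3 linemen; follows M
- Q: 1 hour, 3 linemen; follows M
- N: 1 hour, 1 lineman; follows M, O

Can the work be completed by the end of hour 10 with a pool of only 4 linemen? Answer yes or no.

no

The minimum achievable peak is 5; 4 < 5, so no feasible schedule stays within the cap.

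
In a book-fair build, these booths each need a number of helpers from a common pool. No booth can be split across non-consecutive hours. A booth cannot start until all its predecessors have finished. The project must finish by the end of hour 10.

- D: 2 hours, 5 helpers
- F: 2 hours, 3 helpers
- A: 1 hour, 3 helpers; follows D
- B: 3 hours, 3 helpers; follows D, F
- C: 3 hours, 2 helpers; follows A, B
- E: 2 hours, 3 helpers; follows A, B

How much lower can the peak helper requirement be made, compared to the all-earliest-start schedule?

2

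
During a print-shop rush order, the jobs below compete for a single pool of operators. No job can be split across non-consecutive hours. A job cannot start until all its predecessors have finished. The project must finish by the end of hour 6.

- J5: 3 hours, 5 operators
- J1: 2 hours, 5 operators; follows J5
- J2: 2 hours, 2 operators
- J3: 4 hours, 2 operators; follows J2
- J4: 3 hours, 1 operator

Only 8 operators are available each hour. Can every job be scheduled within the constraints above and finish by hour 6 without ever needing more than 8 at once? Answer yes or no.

Schedule J5@1, J1@4, J2@1, J3@3, J4@1: h1:8  h2:8  h3:8  h4:7  h5:7  h6:2 — peak 8 ≤ 8.

yes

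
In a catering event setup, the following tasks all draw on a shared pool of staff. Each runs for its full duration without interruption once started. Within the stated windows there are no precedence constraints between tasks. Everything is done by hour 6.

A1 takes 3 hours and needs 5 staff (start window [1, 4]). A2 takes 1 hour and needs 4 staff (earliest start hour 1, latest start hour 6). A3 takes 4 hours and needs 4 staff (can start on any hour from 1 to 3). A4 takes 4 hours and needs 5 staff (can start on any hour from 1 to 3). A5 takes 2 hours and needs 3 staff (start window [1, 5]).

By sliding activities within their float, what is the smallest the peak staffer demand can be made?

14

Early-start (A1@1, A2@1, A3@1, A4@1, A5@1) gives peak 21: h1:21  h2:17  h3:14  h4:9  h5:0  h6:0.
Shift A4→2, A5→4.
Schedule A1@1, A2@1, A3@1, A4@2, A5@4: h1:13  h2:14  h3:14  h4:12  h5:8  h6:0 — peak 14.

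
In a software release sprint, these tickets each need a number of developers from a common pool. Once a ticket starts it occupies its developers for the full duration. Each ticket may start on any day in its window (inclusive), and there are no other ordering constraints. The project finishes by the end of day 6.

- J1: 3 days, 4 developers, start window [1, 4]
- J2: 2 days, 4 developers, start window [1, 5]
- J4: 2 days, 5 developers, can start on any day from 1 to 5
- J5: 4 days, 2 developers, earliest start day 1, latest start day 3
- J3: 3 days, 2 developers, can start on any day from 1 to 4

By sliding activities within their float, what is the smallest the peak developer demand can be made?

9

Early-start (J1@1, J2@1, J4@1, J5@1, J3@1) gives peak 17: d1:17  d2:17  d3:8  d4:2  d5:0  d6:0.
Shift J4→4, J5→3, J3→3.
Schedule J1@1, J2@1, J4@4, J5@3, J3@3: d1:8  d2:8  d3:8  d4:9  d5:9  d6:2 — peak 9.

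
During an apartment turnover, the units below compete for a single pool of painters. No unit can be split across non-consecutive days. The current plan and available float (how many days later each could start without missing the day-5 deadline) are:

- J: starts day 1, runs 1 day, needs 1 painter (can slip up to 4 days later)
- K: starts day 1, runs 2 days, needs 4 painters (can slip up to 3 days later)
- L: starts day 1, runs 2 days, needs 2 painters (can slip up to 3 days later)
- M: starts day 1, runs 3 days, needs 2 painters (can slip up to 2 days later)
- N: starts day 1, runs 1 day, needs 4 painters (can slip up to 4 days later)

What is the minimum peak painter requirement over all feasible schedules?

6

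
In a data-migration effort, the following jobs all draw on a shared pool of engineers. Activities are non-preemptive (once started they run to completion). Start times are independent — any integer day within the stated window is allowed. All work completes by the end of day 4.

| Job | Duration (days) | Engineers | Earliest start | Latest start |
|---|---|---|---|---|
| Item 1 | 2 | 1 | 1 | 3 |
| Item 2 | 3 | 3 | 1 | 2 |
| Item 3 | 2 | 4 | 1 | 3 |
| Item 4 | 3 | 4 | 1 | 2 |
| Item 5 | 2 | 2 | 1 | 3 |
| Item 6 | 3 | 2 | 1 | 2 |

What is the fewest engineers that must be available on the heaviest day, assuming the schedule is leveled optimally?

13

Early-start (Item 1@1, Item 2@1, Item 3@1, Item 4@1, Item 5@1, Item 6@1) gives peak 16: d1:16  d2:16  d3:9  d4:0.
Shift Item 3→3.
Schedule Item 1@1, Item 2@1, Item 3@3, Item 4@1, Item 5@1, Item 6@1: d1:12  d2:12  d3:13  d4:4 — peak 13.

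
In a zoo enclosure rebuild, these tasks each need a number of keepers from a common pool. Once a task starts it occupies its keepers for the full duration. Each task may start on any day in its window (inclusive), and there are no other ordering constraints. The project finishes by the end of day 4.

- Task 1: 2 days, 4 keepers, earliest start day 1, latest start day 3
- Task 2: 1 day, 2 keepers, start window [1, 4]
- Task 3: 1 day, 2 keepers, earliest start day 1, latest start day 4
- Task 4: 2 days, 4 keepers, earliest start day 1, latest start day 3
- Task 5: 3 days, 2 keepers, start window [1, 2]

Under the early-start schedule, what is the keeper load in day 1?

At early start, day 1 has: Task 1, Task 2, Task 3, Task 4, Task 5.
Demand: 4 + 2 + 2 + 4 + 2 = 14.

14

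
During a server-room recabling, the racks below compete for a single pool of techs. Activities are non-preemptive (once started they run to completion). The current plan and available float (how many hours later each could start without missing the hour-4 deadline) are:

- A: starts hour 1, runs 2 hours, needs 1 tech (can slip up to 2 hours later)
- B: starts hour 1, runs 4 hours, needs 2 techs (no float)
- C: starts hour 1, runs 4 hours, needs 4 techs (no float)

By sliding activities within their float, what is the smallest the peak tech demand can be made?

Schedule A@1, B@1, C@1: h1:7  h2:7  h3:6  h4:6 — peak 7.
Total tech-hours = 26 over 4 hours ⇒ peak ≥ ⌈26/4⌉ = 7, so 7 is optimal.

7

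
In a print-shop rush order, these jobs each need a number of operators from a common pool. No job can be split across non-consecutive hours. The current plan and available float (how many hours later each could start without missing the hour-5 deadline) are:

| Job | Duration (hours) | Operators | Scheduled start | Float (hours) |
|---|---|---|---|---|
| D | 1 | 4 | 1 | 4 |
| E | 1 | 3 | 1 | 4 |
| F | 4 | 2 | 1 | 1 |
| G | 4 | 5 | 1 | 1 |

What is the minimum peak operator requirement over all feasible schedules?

Early-start (D@1, E@1, F@1, G@1) gives peak 14: h1:14  h2:7  h3:7  h4:7  h5:0.
Shift F→2, G→2.
Schedule D@1, E@1, F@2, G@2: h1:7  h2:7  h3:7  h4:7  h5:7 — peak 7.
Total operator-hours = 35 over 5 hours ⇒ peak ≥ ⌈35/5⌉ = 7, so 7 is optimal.

7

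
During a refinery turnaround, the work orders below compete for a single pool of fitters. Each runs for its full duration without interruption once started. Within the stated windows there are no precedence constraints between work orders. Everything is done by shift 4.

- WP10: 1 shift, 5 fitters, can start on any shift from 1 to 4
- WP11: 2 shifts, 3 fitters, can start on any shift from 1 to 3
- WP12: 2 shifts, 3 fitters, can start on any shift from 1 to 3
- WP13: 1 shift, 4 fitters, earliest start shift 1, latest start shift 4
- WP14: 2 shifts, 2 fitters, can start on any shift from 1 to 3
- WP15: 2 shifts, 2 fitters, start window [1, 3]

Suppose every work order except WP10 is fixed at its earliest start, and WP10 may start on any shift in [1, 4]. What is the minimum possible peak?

14

WP10@1: s1:19  s2:10  s3:0  s4:0 → peak 19
WP10@2: s1:14  s2:15  s3:0  s4:0 → peak 15
WP10@3: s1:14  s2:10  s3:5  s4:0 → peak 14
WP10@4: s1:14  s2:10  s3:0  s4:5 → peak 14
Best is WP10@3, peak 14.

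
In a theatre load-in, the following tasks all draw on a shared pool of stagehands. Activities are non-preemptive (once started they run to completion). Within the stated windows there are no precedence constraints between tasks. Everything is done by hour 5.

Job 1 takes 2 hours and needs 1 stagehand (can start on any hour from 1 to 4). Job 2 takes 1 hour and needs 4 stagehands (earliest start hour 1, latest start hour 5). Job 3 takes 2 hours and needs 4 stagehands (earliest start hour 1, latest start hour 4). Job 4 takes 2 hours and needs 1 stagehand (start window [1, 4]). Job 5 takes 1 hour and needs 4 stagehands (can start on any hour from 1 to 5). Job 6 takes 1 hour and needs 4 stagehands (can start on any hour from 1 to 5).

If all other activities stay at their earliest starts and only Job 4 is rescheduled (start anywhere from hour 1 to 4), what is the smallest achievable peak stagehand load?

Job 4@1: h1:18  h2:6  h3:0  h4:0  h5:0 → peak 18
Job 4@2: h1:17  h2:6  h3:1  h4:0  h5:0 → peak 17
Job 4@3: h1:17  h2:5  h3:1  h4:1  h5:0 → peak 17
Job 4@4: h1:17  h2:5  h3:0  h4:1  h5:1 → peak 17
Best is Job 4@2, peak 17.

17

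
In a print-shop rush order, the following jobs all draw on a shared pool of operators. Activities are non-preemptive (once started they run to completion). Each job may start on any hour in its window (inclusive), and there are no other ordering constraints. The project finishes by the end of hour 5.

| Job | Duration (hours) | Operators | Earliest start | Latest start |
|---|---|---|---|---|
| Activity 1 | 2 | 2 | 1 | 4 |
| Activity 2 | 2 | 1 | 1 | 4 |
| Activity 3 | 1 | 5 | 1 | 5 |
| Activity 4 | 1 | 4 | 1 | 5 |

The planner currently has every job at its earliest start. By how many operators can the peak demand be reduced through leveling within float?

Early-start peak: h1:12  h2:3  h3:0  h4:0  h5:0 ⇒ 12.
Leveled (Activity 1@1, Activity 2@1, Activity 3@3, Activity 4@4): h1:3  h2:3  h3:5  h4:4  h5:0 ⇒ 5.
Reduction 12 − 5 = 7.

7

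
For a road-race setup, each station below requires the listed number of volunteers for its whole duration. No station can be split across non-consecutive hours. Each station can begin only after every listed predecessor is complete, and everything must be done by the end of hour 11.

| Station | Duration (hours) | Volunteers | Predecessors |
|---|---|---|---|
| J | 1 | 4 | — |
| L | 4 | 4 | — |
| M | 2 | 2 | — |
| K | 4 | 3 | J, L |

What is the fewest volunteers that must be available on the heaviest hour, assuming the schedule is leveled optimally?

4

Early-start (J@1, L@1, M@1, K@5) gives peak 10: h1:10  h2:6  h3:4  h4:4  h5:3  h6:3  h7:3  h8:3  h9:0  h10:0  h11:0.
Shift L→2, M→6, K→8.
Schedule J@1, L@2, M@6, K@8: h1:4  h2:4  h3:4  h4:4  h5:4  h6:2  h7:2  h8:3  h9:3  h10:3  h11:3 — peak 4.
Total volunteer-hours = 36 over 11 hours ⇒ peak ≥ ⌈36/11⌉ = 4, so 4 is optimal.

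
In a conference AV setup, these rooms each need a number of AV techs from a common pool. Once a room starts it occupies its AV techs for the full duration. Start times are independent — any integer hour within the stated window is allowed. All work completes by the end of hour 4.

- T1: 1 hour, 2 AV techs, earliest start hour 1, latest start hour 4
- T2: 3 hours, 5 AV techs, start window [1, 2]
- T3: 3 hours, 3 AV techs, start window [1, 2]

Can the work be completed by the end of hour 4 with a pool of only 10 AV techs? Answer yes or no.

Schedule T1@1, T2@1, T3@2: h1:7  h2:8  h3:8  h4:3 — peak 8 ≤ 10.

yes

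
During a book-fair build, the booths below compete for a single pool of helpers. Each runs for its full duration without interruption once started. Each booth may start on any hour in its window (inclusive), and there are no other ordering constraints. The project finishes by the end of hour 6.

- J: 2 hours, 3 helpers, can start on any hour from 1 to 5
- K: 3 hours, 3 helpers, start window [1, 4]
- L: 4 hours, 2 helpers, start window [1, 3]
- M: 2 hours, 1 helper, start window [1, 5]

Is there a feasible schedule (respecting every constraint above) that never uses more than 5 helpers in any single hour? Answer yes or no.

yes

Schedule J@1, K@3, L@1, M@5: h1:5  h2:5  h3:5  h4:5  h5:4  h6:1 — peak 5 ≤ 5.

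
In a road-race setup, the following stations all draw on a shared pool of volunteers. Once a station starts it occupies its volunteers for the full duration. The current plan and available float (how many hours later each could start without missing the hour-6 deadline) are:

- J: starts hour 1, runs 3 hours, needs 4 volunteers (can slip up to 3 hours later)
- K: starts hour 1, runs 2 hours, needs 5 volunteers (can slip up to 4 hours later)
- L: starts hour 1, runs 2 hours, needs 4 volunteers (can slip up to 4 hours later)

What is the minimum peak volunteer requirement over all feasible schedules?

8

Early-start (J@1, K@1, L@1) gives peak 13: h1:13  h2:13  h3:4  h4:0  h5:0  h6:0.
Shift K→4.
Schedule J@1, K@4, L@1: h1:8  h2:8  h3:4  h4:5  h5:5  h6:0 — peak 8.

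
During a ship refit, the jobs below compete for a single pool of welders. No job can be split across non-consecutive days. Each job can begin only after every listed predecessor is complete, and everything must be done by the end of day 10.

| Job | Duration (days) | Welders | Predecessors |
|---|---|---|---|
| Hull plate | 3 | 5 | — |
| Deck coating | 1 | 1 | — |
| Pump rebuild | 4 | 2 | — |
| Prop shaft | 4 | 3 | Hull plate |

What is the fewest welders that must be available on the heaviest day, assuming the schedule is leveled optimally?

5

Early-start (Hull plate@1, Deck coating@1, Pump rebuild@1, Prop shaft@4) gives peak 8: d1:8  d2:7  d3:7  d4:5  d5:3  d6:3  d7:3  d8:0  d9:0  d10:0.
Shift Deck coating→4, Pump rebuild→4, Prop shaft→5.
Schedule Hull plate@1, Deck coating@4, Pump rebuild@4, Prop shaft@5: d1:5  d2:5  d3:5  d4:3  d5:5  d6:5  d7:5  d8:3  d9:0  d10:0 — peak 5.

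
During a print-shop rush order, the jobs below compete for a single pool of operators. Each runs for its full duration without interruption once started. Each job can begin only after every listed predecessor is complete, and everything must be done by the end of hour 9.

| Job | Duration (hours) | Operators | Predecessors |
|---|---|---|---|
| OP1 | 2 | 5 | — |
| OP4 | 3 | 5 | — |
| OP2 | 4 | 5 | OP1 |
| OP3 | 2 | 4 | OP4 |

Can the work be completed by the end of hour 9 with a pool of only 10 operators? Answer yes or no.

Schedule OP1@1, OP4@3, OP2@6, OP3@6: h1:5  h2:5  h3:5  h4:5  h5:5  h6:9  h7:9  h8:5  h9:5 — peak 9 ≤ 10.

yes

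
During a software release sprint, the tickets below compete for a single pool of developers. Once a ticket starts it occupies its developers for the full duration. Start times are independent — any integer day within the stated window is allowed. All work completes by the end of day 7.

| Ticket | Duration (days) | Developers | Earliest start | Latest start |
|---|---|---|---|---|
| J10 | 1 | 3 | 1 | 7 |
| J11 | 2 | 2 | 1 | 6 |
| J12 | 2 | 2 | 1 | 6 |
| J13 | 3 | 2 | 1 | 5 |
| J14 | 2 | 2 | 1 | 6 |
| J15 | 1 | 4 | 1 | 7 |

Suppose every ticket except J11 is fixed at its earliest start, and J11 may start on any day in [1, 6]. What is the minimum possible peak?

13

J11@1: d1:15  d2:8  d3:2  d4:0  d5:0  d6:0  d7:0 → peak 15
J11@2: d1:13  d2:8  d3:4  d4:0  d5:0  d6:0  d7:0 → peak 13
J11@3: d1:13  d2:6  d3:4  d4:2  d5:0  d6:0  d7:0 → peak 13
J11@4: d1:13  d2:6  d3:2  d4:2  d5:2  d6:0  d7:0 → peak 13
J11@5: d1:13  d2:6  d3:2  d4:0  d5:2  d6:2  d7:0 → peak 13
J11@6: d1:13  d2:6  d3:2  d4:0  d5:0  d6:2  d7:2 → peak 13
Best is J11@2, peak 13.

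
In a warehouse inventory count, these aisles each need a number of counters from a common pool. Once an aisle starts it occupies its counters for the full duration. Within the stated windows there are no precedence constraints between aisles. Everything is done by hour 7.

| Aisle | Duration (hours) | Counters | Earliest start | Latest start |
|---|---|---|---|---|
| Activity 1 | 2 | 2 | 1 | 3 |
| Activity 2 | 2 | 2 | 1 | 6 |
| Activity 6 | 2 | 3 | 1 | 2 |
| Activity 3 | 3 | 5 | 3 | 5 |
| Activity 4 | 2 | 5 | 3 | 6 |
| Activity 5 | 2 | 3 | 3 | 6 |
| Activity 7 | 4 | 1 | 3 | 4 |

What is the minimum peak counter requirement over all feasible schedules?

Early-start (Activity 1@1, Activity 2@1, Activity 6@1, Activity 3@3, Activity 4@3, Activity 5@3, Activity 7@3) gives peak 14: h1:7  h2:7  h3:14  h4:14  h5:6  h6:1  h7:0.
Shift Activity 4→6.
Schedule Activity 1@1, Activity 2@1, Activity 6@1, Activity 3@3, Activity 4@6, Activity 5@3, Activity 7@3: h1:7  h2:7  h3:9  h4:9  h5:6  h6:6  h7:5 — peak 9.

9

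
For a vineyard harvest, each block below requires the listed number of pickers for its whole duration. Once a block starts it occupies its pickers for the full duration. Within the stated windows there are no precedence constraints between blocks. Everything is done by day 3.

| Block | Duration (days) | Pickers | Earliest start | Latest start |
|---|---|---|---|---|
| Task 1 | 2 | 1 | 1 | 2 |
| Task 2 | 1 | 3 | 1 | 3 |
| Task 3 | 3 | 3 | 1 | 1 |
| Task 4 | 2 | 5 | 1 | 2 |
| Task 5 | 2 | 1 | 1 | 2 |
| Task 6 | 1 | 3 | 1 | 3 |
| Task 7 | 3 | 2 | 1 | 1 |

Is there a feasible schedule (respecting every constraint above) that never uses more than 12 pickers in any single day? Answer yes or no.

yes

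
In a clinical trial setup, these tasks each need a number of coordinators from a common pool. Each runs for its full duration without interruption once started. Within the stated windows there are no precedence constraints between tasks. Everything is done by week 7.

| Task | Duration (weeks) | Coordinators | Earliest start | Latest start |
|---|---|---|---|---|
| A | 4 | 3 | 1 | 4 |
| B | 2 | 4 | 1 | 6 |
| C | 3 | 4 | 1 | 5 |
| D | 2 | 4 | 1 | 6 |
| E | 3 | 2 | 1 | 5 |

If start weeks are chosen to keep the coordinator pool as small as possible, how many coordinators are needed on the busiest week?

Early-start (A@1, B@1, C@1, D@1, E@1) gives peak 17: w1:17  w2:17  w3:9  w4:3  w5:0  w6:0  w7:0.
Shift C→3, D→6, E→5.
Schedule A@1, B@1, C@3, D@6, E@5: w1:7  w2:7  w3:7  w4:7  w5:6  w6:6  w7:6 — peak 7.
Total coordinator-weeks = 46 over 7 weeks ⇒ peak ≥ ⌈46/7⌉ = 7, so 7 is optimal.

7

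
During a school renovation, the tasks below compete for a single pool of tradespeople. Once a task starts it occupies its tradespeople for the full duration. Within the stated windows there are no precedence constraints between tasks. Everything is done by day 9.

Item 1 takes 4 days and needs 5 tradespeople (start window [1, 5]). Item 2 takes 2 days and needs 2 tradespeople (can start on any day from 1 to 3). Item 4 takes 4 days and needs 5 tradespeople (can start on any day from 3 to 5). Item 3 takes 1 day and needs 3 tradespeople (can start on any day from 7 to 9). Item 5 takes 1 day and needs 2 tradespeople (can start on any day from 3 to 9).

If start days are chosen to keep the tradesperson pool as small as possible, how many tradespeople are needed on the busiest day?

7

Early-start (Item 1@1, Item 2@1, Item 4@3, Item 3@7, Item 5@3) gives peak 12: d1:7  d2:7  d3:12  d4:10  d5:5  d6:5  d7:3  d8:0  d9:0.
Shift Item 4→5, Item 3→9.
Schedule Item 1@1, Item 2@1, Item 4@5, Item 3@9, Item 5@3: d1:7  d2:7  d3:7  d4:5  d5:5  d6:5  d7:5  d8:5  d9:3 — peak 7.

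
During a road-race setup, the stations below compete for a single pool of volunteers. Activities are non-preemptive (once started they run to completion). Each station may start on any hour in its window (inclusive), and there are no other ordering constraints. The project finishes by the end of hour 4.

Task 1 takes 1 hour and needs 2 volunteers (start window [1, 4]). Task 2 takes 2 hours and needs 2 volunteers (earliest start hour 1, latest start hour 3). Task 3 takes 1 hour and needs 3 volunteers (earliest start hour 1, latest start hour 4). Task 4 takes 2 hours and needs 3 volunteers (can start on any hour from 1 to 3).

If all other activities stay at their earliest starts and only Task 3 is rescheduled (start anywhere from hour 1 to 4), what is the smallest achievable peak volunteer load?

Task 3@1: h1:10  h2:5  h3:0  h4:0 → peak 10
Task 3@2: h1:7  h2:8  h3:0  h4:0 → peak 8
Task 3@3: h1:7  h2:5  h3:3  h4:0 → peak 7
Task 3@4: h1:7  h2:5  h3:0  h4:3 → peak 7
Best is Task 3@3, peak 7.

7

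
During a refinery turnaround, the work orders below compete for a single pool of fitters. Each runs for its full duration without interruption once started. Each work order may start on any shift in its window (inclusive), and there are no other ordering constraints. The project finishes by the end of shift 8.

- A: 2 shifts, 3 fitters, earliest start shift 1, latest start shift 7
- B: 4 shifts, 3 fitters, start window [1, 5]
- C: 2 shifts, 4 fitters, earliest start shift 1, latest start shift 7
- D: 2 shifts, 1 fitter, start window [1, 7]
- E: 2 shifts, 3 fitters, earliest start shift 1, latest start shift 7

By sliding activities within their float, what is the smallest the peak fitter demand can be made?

Early-start (A@1, B@1, C@1, D@1, E@1) gives peak 14: s1:14  s2:14  s3:3  s4:3  s5:0  s6:0  s7:0  s8:0.
Shift C→5, D→3, E→7.
Schedule A@1, B@1, C@5, D@3, E@7: s1:6  s2:6  s3:4  s4:4  s5:4  s6:4  s7:3  s8:3 — peak 6.

6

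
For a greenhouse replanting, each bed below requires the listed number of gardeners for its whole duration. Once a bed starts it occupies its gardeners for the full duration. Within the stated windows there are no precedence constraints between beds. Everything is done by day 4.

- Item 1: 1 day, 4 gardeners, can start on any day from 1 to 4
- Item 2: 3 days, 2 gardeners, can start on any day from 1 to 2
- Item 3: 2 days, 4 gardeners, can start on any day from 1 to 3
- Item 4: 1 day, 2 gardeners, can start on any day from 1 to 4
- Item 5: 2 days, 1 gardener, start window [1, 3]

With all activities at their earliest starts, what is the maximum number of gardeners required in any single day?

13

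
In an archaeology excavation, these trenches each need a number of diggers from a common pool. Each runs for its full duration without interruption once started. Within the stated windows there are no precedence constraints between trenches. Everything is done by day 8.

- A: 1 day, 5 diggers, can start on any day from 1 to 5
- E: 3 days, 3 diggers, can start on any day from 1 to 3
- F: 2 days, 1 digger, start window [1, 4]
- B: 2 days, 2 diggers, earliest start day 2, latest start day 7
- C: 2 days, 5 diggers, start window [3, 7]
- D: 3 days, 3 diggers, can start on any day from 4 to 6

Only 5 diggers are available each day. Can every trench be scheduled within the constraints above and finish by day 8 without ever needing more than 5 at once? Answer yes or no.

no

The minimum achievable peak is 6; 5 < 6, so no feasible schedule stays within the cap.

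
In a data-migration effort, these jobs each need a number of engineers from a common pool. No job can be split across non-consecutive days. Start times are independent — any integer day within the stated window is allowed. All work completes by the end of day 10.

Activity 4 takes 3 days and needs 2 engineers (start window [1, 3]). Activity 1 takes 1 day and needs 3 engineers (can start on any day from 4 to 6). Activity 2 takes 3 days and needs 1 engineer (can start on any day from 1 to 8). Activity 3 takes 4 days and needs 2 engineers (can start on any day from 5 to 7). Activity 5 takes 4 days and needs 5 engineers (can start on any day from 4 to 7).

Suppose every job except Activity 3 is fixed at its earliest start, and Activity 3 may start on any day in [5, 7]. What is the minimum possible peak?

8

Activity 3@5: d1:3  d2:3  d3:3  d4:8  d5:7  d6:7  d7:7  d8:2  d9:0  d10:0 → peak 8
Activity 3@6: d1:3  d2:3  d3:3  d4:8  d5:5  d6:7  d7:7  d8:2  d9:2  d10:0 → peak 8
Activity 3@7: d1:3  d2:3  d3:3  d4:8  d5:5  d6:5  d7:7  d8:2  d9:2  d10:2 → peak 8
Best is Activity 3@5, peak 8.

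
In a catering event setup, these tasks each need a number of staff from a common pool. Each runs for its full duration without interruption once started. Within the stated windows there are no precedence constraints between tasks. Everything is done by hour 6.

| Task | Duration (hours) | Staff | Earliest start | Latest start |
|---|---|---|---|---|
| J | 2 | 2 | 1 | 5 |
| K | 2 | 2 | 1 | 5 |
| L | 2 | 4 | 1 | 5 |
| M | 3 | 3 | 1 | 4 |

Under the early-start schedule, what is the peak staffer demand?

11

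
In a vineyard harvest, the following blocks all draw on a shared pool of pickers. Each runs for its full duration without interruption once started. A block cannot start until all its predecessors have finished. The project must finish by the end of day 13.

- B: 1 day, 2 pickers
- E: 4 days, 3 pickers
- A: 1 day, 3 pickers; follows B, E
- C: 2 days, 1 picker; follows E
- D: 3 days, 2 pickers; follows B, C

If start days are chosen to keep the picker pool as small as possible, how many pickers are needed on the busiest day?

3

Early-start (B@1, E@1, A@5, C@5, D@7) gives peak 5: d1:5  d2:3  d3:3  d4:3  d5:4  d6:1  d7:2  d8:2  d9:2  d10:0  d11:0  d12:0  d13:0.
Shift E→2, A→6, C→7, D→9.
Schedule B@1, E@2, A@6, C@7, D@9: d1:2  d2:3  d3:3  d4:3  d5:3  d6:3  d7:1  d8:1  d9:2  d10:2  d11:2  d12:0  d13:0 — peak 3.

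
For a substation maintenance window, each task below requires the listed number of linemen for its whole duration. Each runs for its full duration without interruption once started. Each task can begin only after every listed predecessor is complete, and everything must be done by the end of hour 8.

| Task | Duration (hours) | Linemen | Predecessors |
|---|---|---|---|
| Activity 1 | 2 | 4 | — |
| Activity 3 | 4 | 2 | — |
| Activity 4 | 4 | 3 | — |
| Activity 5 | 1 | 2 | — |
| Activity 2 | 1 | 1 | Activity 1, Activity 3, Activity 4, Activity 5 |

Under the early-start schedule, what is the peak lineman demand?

Early-start schedule: Activity 1@1, Activity 3@1, Activity 4@1, Activity 5@1, Activity 2@5.
Load per hour: hour 1: 11, hour 2: 9, hour 3: 5, hour 4: 5, hour 5: 1, hour 6: 0, hour 7: 0, hour 8: 0.
Peak is 11.

11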